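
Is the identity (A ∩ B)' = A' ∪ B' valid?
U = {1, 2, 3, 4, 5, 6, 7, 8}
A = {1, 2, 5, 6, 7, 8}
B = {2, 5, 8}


LHS: A ∩ B = {2, 5, 8}
(A ∩ B)' = U \ (A ∩ B) = {1, 3, 4, 6, 7}
A' = {3, 4}, B' = {1, 3, 4, 6, 7}
Claimed RHS: A' ∪ B' = {1, 3, 4, 6, 7}
Identity is VALID: LHS = RHS = {1, 3, 4, 6, 7} ✓

Identity is valid. (A ∩ B)' = A' ∪ B' = {1, 3, 4, 6, 7}


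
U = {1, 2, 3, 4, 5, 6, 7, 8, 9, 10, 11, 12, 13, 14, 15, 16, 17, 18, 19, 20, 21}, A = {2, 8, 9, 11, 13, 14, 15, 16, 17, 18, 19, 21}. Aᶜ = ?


Aᶜ = U \ A = elements in U but not in A
U = {1, 2, 3, 4, 5, 6, 7, 8, 9, 10, 11, 12, 13, 14, 15, 16, 17, 18, 19, 20, 21}
A = {2, 8, 9, 11, 13, 14, 15, 16, 17, 18, 19, 21}
Aᶜ = {1, 3, 4, 5, 6, 7, 10, 12, 20}

Aᶜ = {1, 3, 4, 5, 6, 7, 10, 12, 20}


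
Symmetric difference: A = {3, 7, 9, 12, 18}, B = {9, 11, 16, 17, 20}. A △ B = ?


A △ B = (A \ B) ∪ (B \ A) = elements in exactly one of A or B
A \ B = {3, 7, 12, 18}
B \ A = {11, 16, 17, 20}
A △ B = {3, 7, 11, 12, 16, 17, 18, 20}

A △ B = {3, 7, 11, 12, 16, 17, 18, 20}


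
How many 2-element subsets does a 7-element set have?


C(n,k) = n! / (k!(n-k)!)
C(7,2) = 7! / (2!5!)
= 21

C(7,2) = 21


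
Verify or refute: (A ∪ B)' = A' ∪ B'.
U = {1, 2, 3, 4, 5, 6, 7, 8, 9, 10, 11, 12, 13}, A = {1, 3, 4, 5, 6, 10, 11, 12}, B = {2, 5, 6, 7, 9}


LHS: A ∪ B = {1, 2, 3, 4, 5, 6, 7, 9, 10, 11, 12}
(A ∪ B)' = U \ (A ∪ B) = {8, 13}
A' = {2, 7, 8, 9, 13}, B' = {1, 3, 4, 8, 10, 11, 12, 13}
Claimed RHS: A' ∪ B' = {1, 2, 3, 4, 7, 8, 9, 10, 11, 12, 13}
Identity is INVALID: LHS = {8, 13} but the RHS claimed here equals {1, 2, 3, 4, 7, 8, 9, 10, 11, 12, 13}. The correct form is (A ∪ B)' = A' ∩ B'.

Identity is invalid: (A ∪ B)' = {8, 13} but A' ∪ B' = {1, 2, 3, 4, 7, 8, 9, 10, 11, 12, 13}. The correct De Morgan law is (A ∪ B)' = A' ∩ B'.


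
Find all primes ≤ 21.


Checking each candidate:
Condition: primes ≤ 21
Result = {2, 3, 5, 7, 11, 13, 17, 19}

{2, 3, 5, 7, 11, 13, 17, 19}


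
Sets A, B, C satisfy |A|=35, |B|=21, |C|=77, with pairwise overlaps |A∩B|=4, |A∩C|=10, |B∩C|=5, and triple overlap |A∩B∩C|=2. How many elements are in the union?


|A∪B∪C| = |A|+|B|+|C| - |A∩B|-|A∩C|-|B∩C| + |A∩B∩C|
= 35+21+77 - 4-10-5 + 2
= 133 - 19 + 2
= 116

|A ∪ B ∪ C| = 116


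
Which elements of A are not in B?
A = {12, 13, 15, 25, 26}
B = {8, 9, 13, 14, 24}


A \ B = elements in A but not in B
A = {12, 13, 15, 25, 26}
B = {8, 9, 13, 14, 24}
Remove from A any elements in B
A \ B = {12, 15, 25, 26}

A \ B = {12, 15, 25, 26}


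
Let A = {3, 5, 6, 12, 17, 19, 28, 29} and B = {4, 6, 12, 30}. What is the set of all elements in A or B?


A ∪ B = all elements in A or B (or both)
A = {3, 5, 6, 12, 17, 19, 28, 29}
B = {4, 6, 12, 30}
A ∪ B = {3, 4, 5, 6, 12, 17, 19, 28, 29, 30}

A ∪ B = {3, 4, 5, 6, 12, 17, 19, 28, 29, 30}


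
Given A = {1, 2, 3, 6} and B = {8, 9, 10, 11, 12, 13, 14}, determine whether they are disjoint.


Disjoint means A ∩ B = ∅.
A ∩ B = ∅
A ∩ B = ∅, so A and B are disjoint.

Yes, A and B are disjoint


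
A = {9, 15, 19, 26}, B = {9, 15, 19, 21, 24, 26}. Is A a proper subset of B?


A ⊂ B requires: A ⊆ B AND A ≠ B.
A ⊆ B? Yes
A = B? No
A ⊂ B: Yes (A is a proper subset of B)

Yes, A ⊂ B


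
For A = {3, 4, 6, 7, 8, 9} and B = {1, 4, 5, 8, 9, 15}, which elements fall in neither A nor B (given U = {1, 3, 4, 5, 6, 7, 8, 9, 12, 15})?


A = {3, 4, 6, 7, 8, 9}
B = {1, 4, 5, 8, 9, 15}
Region: in neither A nor B (given U = {1, 3, 4, 5, 6, 7, 8, 9, 12, 15})
Elements: {12}

Elements in neither A nor B (given U = {1, 3, 4, 5, 6, 7, 8, 9, 12, 15}): {12}


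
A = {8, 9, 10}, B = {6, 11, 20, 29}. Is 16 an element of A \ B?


A = {8, 9, 10}, B = {6, 11, 20, 29}
A \ B = elements in A but not in B
A \ B = {8, 9, 10}
Checking if 16 ∈ A \ B
16 is not in A \ B → False

16 ∉ A \ B


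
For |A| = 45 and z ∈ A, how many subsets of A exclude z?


Subsets of A avoiding z are subsets of A \ {z}, which has 44 elements.
Count = 2^(n-1) = 2^44
= 17592186044416

Number of subsets avoiding z = 17592186044416


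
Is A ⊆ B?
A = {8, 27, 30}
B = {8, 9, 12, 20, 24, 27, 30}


A ⊆ B means every element of A is in B.
All elements of A are in B.
So A ⊆ B.

Yes, A ⊆ B


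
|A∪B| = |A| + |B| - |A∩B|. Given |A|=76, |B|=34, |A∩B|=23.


|A ∪ B| = |A| + |B| - |A ∩ B|
= 76 + 34 - 23
= 87

|A ∪ B| = 87


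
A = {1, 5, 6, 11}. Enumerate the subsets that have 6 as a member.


A subset of A contains 6 iff the remaining 3 elements form any subset of A \ {6}.
Count: 2^(n-1) = 2^3 = 8
Subsets containing 6: {6}, {1, 6}, {5, 6}, {6, 11}, {1, 5, 6}, {1, 6, 11}, {5, 6, 11}, {1, 5, 6, 11}

Subsets containing 6 (8 total): {6}, {1, 6}, {5, 6}, {6, 11}, {1, 5, 6}, {1, 6, 11}, {5, 6, 11}, {1, 5, 6, 11}


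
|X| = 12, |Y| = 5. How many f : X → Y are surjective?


n = |X| = 12, k = |Y| = 5. Surjections via inclusion-exclusion:
S(n,k) = Σ(-1)^i × C(k,i) × (k-i)^n, i=0 to k
i=0: (-1)^0×C(5,0)×5^12 = 244140625
i=1: (-1)^1×C(5,1)×4^12 = -83886080
i=2: (-1)^2×C(5,2)×3^12 = 5314410
i=3: (-1)^3×C(5,3)×2^12 = -40960
i=4: (-1)^4×C(5,4)×1^12 = 5
i=5: (-1)^5×C(5,5)×0^12 = 0
Total = 165528000

Number of surjections = 165528000


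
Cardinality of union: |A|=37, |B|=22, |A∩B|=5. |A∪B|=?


|A ∪ B| = |A| + |B| - |A ∩ B|
= 37 + 22 - 5
= 54

|A ∪ B| = 54


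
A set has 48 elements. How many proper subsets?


Total subsets = 2^n = 2^48 = 281474976710656
Proper subsets exclude the set itself: 2^n - 1
= 281474976710656 - 1
= 281474976710655

Number of proper subsets = 281474976710655


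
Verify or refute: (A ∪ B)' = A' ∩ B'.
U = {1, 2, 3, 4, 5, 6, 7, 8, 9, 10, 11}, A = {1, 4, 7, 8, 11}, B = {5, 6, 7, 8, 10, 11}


LHS: A ∪ B = {1, 4, 5, 6, 7, 8, 10, 11}
(A ∪ B)' = U \ (A ∪ B) = {2, 3, 9}
A' = {2, 3, 5, 6, 9, 10}, B' = {1, 2, 3, 4, 9}
Claimed RHS: A' ∩ B' = {2, 3, 9}
Identity is VALID: LHS = RHS = {2, 3, 9} ✓

Identity is valid. (A ∪ B)' = A' ∩ B' = {2, 3, 9}


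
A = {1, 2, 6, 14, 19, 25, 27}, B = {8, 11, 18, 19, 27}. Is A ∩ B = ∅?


Disjoint means A ∩ B = ∅.
A ∩ B = {19, 27}
A ∩ B ≠ ∅, so A and B are NOT disjoint.

No, A and B are not disjoint (A ∩ B = {19, 27})


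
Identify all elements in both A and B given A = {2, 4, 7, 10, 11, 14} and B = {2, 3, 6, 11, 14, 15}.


A = {2, 4, 7, 10, 11, 14}
B = {2, 3, 6, 11, 14, 15}
Region: in both A and B
Elements: {2, 11, 14}

Elements in both A and B: {2, 11, 14}


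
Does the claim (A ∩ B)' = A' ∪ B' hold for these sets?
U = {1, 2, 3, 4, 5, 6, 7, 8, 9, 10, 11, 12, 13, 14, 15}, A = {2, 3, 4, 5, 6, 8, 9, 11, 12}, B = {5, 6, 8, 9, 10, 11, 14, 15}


LHS: A ∩ B = {5, 6, 8, 9, 11}
(A ∩ B)' = U \ (A ∩ B) = {1, 2, 3, 4, 7, 10, 12, 13, 14, 15}
A' = {1, 7, 10, 13, 14, 15}, B' = {1, 2, 3, 4, 7, 12, 13}
Claimed RHS: A' ∪ B' = {1, 2, 3, 4, 7, 10, 12, 13, 14, 15}
Identity is VALID: LHS = RHS = {1, 2, 3, 4, 7, 10, 12, 13, 14, 15} ✓

Identity is valid. (A ∩ B)' = A' ∪ B' = {1, 2, 3, 4, 7, 10, 12, 13, 14, 15}


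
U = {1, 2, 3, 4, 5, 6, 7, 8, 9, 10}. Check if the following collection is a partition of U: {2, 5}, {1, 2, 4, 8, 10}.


A partition requires: (1) non-empty parts, (2) pairwise disjoint, (3) union = U
Parts: {2, 5}, {1, 2, 4, 8, 10}
Union of parts: {1, 2, 4, 5, 8, 10}
U = {1, 2, 3, 4, 5, 6, 7, 8, 9, 10}
All non-empty? True
Pairwise disjoint? False
Covers U? False

No, not a valid partition


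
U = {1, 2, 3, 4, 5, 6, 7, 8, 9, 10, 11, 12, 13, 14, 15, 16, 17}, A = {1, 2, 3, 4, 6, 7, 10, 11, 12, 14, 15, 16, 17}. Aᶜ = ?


Aᶜ = U \ A = elements in U but not in A
U = {1, 2, 3, 4, 5, 6, 7, 8, 9, 10, 11, 12, 13, 14, 15, 16, 17}
A = {1, 2, 3, 4, 6, 7, 10, 11, 12, 14, 15, 16, 17}
Aᶜ = {5, 8, 9, 13}

Aᶜ = {5, 8, 9, 13}


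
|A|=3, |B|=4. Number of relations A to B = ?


A relation from A to B is any subset of A × B.
|A × B| = 3 × 4 = 12
# relations = 2^|A × B| = 2^12 = 4096

Number of relations = 4096


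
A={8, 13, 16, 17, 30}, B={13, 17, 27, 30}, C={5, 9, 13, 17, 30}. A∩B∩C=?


A ∩ B = {13, 17, 30}
(A ∩ B) ∩ C = {13, 17, 30}

A ∩ B ∩ C = {13, 17, 30}


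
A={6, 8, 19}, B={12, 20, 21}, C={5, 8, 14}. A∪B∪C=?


A ∪ B = {6, 8, 12, 19, 20, 21}
(A ∪ B) ∪ C = {5, 6, 8, 12, 14, 19, 20, 21}

A ∪ B ∪ C = {5, 6, 8, 12, 14, 19, 20, 21}


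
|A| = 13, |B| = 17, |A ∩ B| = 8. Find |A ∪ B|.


|A ∪ B| = |A| + |B| - |A ∩ B|
= 13 + 17 - 8
= 22

|A ∪ B| = 22


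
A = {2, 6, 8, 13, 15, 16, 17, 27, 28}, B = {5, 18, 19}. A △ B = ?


A △ B = (A \ B) ∪ (B \ A) = elements in exactly one of A or B
A \ B = {2, 6, 8, 13, 15, 16, 17, 27, 28}
B \ A = {5, 18, 19}
A △ B = {2, 5, 6, 8, 13, 15, 16, 17, 18, 19, 27, 28}

A △ B = {2, 5, 6, 8, 13, 15, 16, 17, 18, 19, 27, 28}


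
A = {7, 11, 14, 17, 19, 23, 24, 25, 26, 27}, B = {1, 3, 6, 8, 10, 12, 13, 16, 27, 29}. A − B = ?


A \ B = elements in A but not in B
A = {7, 11, 14, 17, 19, 23, 24, 25, 26, 27}
B = {1, 3, 6, 8, 10, 12, 13, 16, 27, 29}
Remove from A any elements in B
A \ B = {7, 11, 14, 17, 19, 23, 24, 25, 26}

A \ B = {7, 11, 14, 17, 19, 23, 24, 25, 26}


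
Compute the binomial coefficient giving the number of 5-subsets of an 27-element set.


C(n,k) = n! / (k!(n-k)!)
C(27,5) = 27! / (5!22!)
= 80730

C(27,5) = 80730


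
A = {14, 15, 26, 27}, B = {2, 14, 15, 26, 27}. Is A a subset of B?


A ⊆ B means every element of A is in B.
All elements of A are in B.
So A ⊆ B.

Yes, A ⊆ B


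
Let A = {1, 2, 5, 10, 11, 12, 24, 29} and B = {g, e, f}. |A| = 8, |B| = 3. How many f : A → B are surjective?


n = |A| = 8, k = |B| = 3. Surjections via inclusion-exclusion:
S(n,k) = Σ(-1)^i × C(k,i) × (k-i)^n, i=0 to k
i=0: (-1)^0×C(3,0)×3^8 = 6561
i=1: (-1)^1×C(3,1)×2^8 = -768
i=2: (-1)^2×C(3,2)×1^8 = 3
i=3: (-1)^3×C(3,3)×0^8 = 0
Total = 5796

Number of surjections = 5796


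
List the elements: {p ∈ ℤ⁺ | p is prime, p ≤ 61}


Checking each candidate:
Condition: primes ≤ 61
Result = {2, 3, 5, 7, 11, 13, 17, 19, 23, 29, 31, 37, 41, 43, 47, 53, 59, 61}

{2, 3, 5, 7, 11, 13, 17, 19, 23, 29, 31, 37, 41, 43, 47, 53, 59, 61}


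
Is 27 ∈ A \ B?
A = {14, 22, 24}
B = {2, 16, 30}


A = {14, 22, 24}, B = {2, 16, 30}
A \ B = elements in A but not in B
A \ B = {14, 22, 24}
Checking if 27 ∈ A \ B
27 is not in A \ B → False

27 ∉ A \ B


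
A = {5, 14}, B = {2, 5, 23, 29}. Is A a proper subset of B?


A ⊂ B requires: A ⊆ B AND A ≠ B.
A ⊆ B? No
A ⊄ B, so A is not a proper subset.

No, A is not a proper subset of B


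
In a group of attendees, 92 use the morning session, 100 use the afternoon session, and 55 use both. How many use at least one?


|A ∪ B| = |A| + |B| - |A ∩ B|
= 92 + 100 - 55
= 137

|A ∪ B| = 137


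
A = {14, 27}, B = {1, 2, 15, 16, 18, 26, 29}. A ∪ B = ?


A ∪ B = all elements in A or B (or both)
A = {14, 27}
B = {1, 2, 15, 16, 18, 26, 29}
A ∪ B = {1, 2, 14, 15, 16, 18, 26, 27, 29}

A ∪ B = {1, 2, 14, 15, 16, 18, 26, 27, 29}


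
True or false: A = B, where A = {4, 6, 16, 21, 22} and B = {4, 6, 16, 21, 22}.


Two sets are equal iff they have exactly the same elements.
A = {4, 6, 16, 21, 22}
B = {4, 6, 16, 21, 22}
Same elements → A = B

Yes, A = B


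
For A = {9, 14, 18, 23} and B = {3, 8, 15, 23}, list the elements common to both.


A ∩ B = elements in both A and B
A = {9, 14, 18, 23}
B = {3, 8, 15, 23}
A ∩ B = {23}

A ∩ B = {23}


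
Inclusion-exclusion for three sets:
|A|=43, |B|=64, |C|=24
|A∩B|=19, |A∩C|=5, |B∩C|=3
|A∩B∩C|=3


|A∪B∪C| = |A|+|B|+|C| - |A∩B|-|A∩C|-|B∩C| + |A∩B∩C|
= 43+64+24 - 19-5-3 + 3
= 131 - 27 + 3
= 107

|A ∪ B ∪ C| = 107


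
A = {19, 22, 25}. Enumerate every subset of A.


|A| = 3, so |P(A)| = 2^3 = 8
Enumerate subsets by cardinality (0 to 3):
∅, {19}, {22}, {25}, {19, 22}, {19, 25}, {22, 25}, {19, 22, 25}

P(A) has 8 subsets: ∅, {19}, {22}, {25}, {19, 22}, {19, 25}, {22, 25}, {19, 22, 25}


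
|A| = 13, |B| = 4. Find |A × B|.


|A × B| = |A| × |B|
= 13 × 4
= 52

|A × B| = 52


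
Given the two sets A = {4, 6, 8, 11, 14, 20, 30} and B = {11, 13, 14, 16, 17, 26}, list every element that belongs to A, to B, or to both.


A ∪ B = all elements in A or B (or both)
A = {4, 6, 8, 11, 14, 20, 30}
B = {11, 13, 14, 16, 17, 26}
A ∪ B = {4, 6, 8, 11, 13, 14, 16, 17, 20, 26, 30}

A ∪ B = {4, 6, 8, 11, 13, 14, 16, 17, 20, 26, 30}


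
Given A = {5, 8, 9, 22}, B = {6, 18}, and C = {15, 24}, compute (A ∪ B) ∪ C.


A ∪ B = {5, 6, 8, 9, 18, 22}
(A ∪ B) ∪ C = {5, 6, 8, 9, 15, 18, 22, 24}

A ∪ B ∪ C = {5, 6, 8, 9, 15, 18, 22, 24}


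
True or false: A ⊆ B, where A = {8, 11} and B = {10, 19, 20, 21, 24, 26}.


A ⊆ B means every element of A is in B.
Elements in A not in B: {8, 11}
So A ⊄ B.

No, A ⊄ B


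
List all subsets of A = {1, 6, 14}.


|A| = 3, so |P(A)| = 2^3 = 8
Enumerate subsets by cardinality (0 to 3):
∅, {1}, {6}, {14}, {1, 6}, {1, 14}, {6, 14}, {1, 6, 14}

P(A) has 8 subsets: ∅, {1}, {6}, {14}, {1, 6}, {1, 14}, {6, 14}, {1, 6, 14}


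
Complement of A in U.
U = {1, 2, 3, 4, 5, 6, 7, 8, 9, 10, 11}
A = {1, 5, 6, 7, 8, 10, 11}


Aᶜ = U \ A = elements in U but not in A
U = {1, 2, 3, 4, 5, 6, 7, 8, 9, 10, 11}
A = {1, 5, 6, 7, 8, 10, 11}
Aᶜ = {2, 3, 4, 9}

Aᶜ = {2, 3, 4, 9}


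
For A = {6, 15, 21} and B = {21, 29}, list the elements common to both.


A ∩ B = elements in both A and B
A = {6, 15, 21}
B = {21, 29}
A ∩ B = {21}

A ∩ B = {21}


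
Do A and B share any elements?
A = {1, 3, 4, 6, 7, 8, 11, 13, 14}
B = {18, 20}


Disjoint means A ∩ B = ∅.
A ∩ B = ∅
A ∩ B = ∅, so A and B are disjoint.

No — A and B share no elements (A ∩ B = ∅), so they are disjoint


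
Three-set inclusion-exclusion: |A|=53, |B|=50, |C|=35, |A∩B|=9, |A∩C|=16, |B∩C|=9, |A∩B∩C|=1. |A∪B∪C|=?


|A∪B∪C| = |A|+|B|+|C| - |A∩B|-|A∩C|-|B∩C| + |A∩B∩C|
= 53+50+35 - 9-16-9 + 1
= 138 - 34 + 1
= 105

|A ∪ B ∪ C| = 105


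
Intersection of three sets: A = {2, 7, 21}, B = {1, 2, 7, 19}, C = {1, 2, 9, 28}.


A ∩ B = {2, 7}
(A ∩ B) ∩ C = {2}

A ∩ B ∩ C = {2}


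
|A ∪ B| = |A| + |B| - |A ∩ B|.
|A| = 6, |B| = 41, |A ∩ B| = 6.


|A ∪ B| = |A| + |B| - |A ∩ B|
= 6 + 41 - 6
= 41

|A ∪ B| = 41


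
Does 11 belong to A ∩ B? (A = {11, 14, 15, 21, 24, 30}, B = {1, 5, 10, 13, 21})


A = {11, 14, 15, 21, 24, 30}, B = {1, 5, 10, 13, 21}
A ∩ B = elements in both A and B
A ∩ B = {21}
Checking if 11 ∈ A ∩ B
11 is not in A ∩ B → False

11 ∉ A ∩ B


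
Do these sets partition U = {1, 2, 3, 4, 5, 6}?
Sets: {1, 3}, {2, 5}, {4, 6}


A partition requires: (1) non-empty parts, (2) pairwise disjoint, (3) union = U
Parts: {1, 3}, {2, 5}, {4, 6}
Union of parts: {1, 2, 3, 4, 5, 6}
U = {1, 2, 3, 4, 5, 6}
All non-empty? True
Pairwise disjoint? True
Covers U? True

Yes, valid partition


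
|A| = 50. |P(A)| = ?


Number of subsets = 2^n
= 2^50
= 1125899906842624

|P(A)| = 1125899906842624


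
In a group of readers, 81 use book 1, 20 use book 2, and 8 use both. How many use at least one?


|A ∪ B| = |A| + |B| - |A ∩ B|
= 81 + 20 - 8
= 93

|A ∪ B| = 93


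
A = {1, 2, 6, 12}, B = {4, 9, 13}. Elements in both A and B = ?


A = {1, 2, 6, 12}
B = {4, 9, 13}
Region: in both A and B
Elements: ∅

Elements in both A and B: ∅


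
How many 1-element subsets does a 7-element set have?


C(n,k) = n! / (k!(n-k)!)
C(7,1) = 7! / (1!6!)
= 7

C(7,1) = 7


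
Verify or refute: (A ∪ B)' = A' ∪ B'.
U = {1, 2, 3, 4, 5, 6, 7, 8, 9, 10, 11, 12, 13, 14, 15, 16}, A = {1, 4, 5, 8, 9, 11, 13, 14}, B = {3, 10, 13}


LHS: A ∪ B = {1, 3, 4, 5, 8, 9, 10, 11, 13, 14}
(A ∪ B)' = U \ (A ∪ B) = {2, 6, 7, 12, 15, 16}
A' = {2, 3, 6, 7, 10, 12, 15, 16}, B' = {1, 2, 4, 5, 6, 7, 8, 9, 11, 12, 14, 15, 16}
Claimed RHS: A' ∪ B' = {1, 2, 3, 4, 5, 6, 7, 8, 9, 10, 11, 12, 14, 15, 16}
Identity is INVALID: LHS = {2, 6, 7, 12, 15, 16} but the RHS claimed here equals {1, 2, 3, 4, 5, 6, 7, 8, 9, 10, 11, 12, 14, 15, 16}. The correct form is (A ∪ B)' = A' ∩ B'.

Identity is invalid: (A ∪ B)' = {2, 6, 7, 12, 15, 16} but A' ∪ B' = {1, 2, 3, 4, 5, 6, 7, 8, 9, 10, 11, 12, 14, 15, 16}. The correct De Morgan law is (A ∪ B)' = A' ∩ B'.


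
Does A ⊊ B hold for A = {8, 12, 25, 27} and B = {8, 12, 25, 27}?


A ⊂ B requires: A ⊆ B AND A ≠ B.
A ⊆ B? Yes
A = B? Yes
A = B, so A is not a PROPER subset.

No, A is not a proper subset of B


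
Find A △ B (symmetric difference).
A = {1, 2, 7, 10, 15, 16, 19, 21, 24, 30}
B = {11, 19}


A △ B = (A \ B) ∪ (B \ A) = elements in exactly one of A or B
A \ B = {1, 2, 7, 10, 15, 16, 21, 24, 30}
B \ A = {11}
A △ B = {1, 2, 7, 10, 11, 15, 16, 21, 24, 30}

A △ B = {1, 2, 7, 10, 11, 15, 16, 21, 24, 30}


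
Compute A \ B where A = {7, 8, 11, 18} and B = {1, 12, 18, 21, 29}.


A \ B = elements in A but not in B
A = {7, 8, 11, 18}
B = {1, 12, 18, 21, 29}
Remove from A any elements in B
A \ B = {7, 8, 11}

A \ B = {7, 8, 11}


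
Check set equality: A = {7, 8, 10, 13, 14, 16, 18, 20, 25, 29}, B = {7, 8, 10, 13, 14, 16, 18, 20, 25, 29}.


Two sets are equal iff they have exactly the same elements.
A = {7, 8, 10, 13, 14, 16, 18, 20, 25, 29}
B = {7, 8, 10, 13, 14, 16, 18, 20, 25, 29}
Same elements → A = B

Yes, A = B


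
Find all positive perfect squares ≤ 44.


Checking each candidate:
Condition: positive perfect squares ≤ 44
Result = {1, 4, 9, 16, 25, 36}

{1, 4, 9, 16, 25, 36}


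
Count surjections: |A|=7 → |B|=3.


n = |A| = 7, k = |B| = 3. Surjections via inclusion-exclusion:
S(n,k) = Σ(-1)^i × C(k,i) × (k-i)^n, i=0 to k
i=0: (-1)^0×C(3,0)×3^7 = 2187
i=1: (-1)^1×C(3,1)×2^7 = -384
i=2: (-1)^2×C(3,2)×1^7 = 3
i=3: (-1)^3×C(3,3)×0^7 = 0
Total = 1806

Number of surjections = 1806


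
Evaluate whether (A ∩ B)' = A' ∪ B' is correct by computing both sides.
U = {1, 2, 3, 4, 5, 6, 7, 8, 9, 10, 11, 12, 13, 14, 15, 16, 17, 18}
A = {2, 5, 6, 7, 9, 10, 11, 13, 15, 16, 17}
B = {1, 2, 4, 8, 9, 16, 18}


LHS: A ∩ B = {2, 9, 16}
(A ∩ B)' = U \ (A ∩ B) = {1, 3, 4, 5, 6, 7, 8, 10, 11, 12, 13, 14, 15, 17, 18}
A' = {1, 3, 4, 8, 12, 14, 18}, B' = {3, 5, 6, 7, 10, 11, 12, 13, 14, 15, 17}
Claimed RHS: A' ∪ B' = {1, 3, 4, 5, 6, 7, 8, 10, 11, 12, 13, 14, 15, 17, 18}
Identity is VALID: LHS = RHS = {1, 3, 4, 5, 6, 7, 8, 10, 11, 12, 13, 14, 15, 17, 18} ✓

Identity is valid. (A ∩ B)' = A' ∪ B' = {1, 3, 4, 5, 6, 7, 8, 10, 11, 12, 13, 14, 15, 17, 18}


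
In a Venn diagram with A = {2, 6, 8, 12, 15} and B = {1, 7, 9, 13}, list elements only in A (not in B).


A = {2, 6, 8, 12, 15}
B = {1, 7, 9, 13}
Region: only in A (not in B)
Elements: {2, 6, 8, 12, 15}

Elements only in A (not in B): {2, 6, 8, 12, 15}


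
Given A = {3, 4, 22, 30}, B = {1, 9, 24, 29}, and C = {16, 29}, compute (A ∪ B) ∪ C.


A ∪ B = {1, 3, 4, 9, 22, 24, 29, 30}
(A ∪ B) ∪ C = {1, 3, 4, 9, 16, 22, 24, 29, 30}

A ∪ B ∪ C = {1, 3, 4, 9, 16, 22, 24, 29, 30}


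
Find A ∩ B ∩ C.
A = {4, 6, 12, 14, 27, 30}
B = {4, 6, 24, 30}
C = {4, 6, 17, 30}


A ∩ B = {4, 6, 30}
(A ∩ B) ∩ C = {4, 6, 30}

A ∩ B ∩ C = {4, 6, 30}


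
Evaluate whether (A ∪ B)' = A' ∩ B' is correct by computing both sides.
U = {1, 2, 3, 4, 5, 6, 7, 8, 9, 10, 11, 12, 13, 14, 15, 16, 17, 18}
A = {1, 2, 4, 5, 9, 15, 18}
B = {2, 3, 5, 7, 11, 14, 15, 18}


LHS: A ∪ B = {1, 2, 3, 4, 5, 7, 9, 11, 14, 15, 18}
(A ∪ B)' = U \ (A ∪ B) = {6, 8, 10, 12, 13, 16, 17}
A' = {3, 6, 7, 8, 10, 11, 12, 13, 14, 16, 17}, B' = {1, 4, 6, 8, 9, 10, 12, 13, 16, 17}
Claimed RHS: A' ∩ B' = {6, 8, 10, 12, 13, 16, 17}
Identity is VALID: LHS = RHS = {6, 8, 10, 12, 13, 16, 17} ✓

Identity is valid. (A ∪ B)' = A' ∩ B' = {6, 8, 10, 12, 13, 16, 17}


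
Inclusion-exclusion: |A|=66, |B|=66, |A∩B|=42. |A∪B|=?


|A ∪ B| = |A| + |B| - |A ∩ B|
= 66 + 66 - 42
= 90

|A ∪ B| = 90


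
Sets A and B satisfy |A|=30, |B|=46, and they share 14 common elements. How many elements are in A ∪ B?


|A ∪ B| = |A| + |B| - |A ∩ B|
= 30 + 46 - 14
= 62

|A ∪ B| = 62


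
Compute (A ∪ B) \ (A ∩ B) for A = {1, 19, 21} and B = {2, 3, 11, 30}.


A △ B = (A \ B) ∪ (B \ A) = elements in exactly one of A or B
A \ B = {1, 19, 21}
B \ A = {2, 3, 11, 30}
A △ B = {1, 2, 3, 11, 19, 21, 30}

A △ B = {1, 2, 3, 11, 19, 21, 30}


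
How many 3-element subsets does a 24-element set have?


C(n,k) = n! / (k!(n-k)!)
C(24,3) = 24! / (3!21!)
= 2024

C(24,3) = 2024


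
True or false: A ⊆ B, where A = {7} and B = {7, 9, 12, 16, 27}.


A ⊆ B means every element of A is in B.
All elements of A are in B.
So A ⊆ B.

Yes, A ⊆ B


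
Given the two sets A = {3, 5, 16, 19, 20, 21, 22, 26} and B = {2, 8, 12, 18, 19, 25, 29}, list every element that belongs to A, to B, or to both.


A ∪ B = all elements in A or B (or both)
A = {3, 5, 16, 19, 20, 21, 22, 26}
B = {2, 8, 12, 18, 19, 25, 29}
A ∪ B = {2, 3, 5, 8, 12, 16, 18, 19, 20, 21, 22, 25, 26, 29}

A ∪ B = {2, 3, 5, 8, 12, 16, 18, 19, 20, 21, 22, 25, 26, 29}


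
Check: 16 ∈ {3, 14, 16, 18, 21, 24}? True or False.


A = {3, 14, 16, 18, 21, 24}
Checking if 16 is in A
16 is in A → True

16 ∈ A


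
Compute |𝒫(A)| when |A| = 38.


Number of subsets = 2^n
= 2^38
= 274877906944

|P(A)| = 274877906944


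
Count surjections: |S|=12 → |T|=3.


n = |S| = 12, k = |T| = 3. Surjections via inclusion-exclusion:
S(n,k) = Σ(-1)^i × C(k,i) × (k-i)^n, i=0 to k
i=0: (-1)^0×C(3,0)×3^12 = 531441
i=1: (-1)^1×C(3,1)×2^12 = -12288
i=2: (-1)^2×C(3,2)×1^12 = 3
i=3: (-1)^3×C(3,3)×0^12 = 0
Total = 519156

Number of surjections = 519156


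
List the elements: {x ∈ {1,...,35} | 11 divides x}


Checking each candidate:
Condition: multiples of 11 in {1,...,35}
Result = {11, 22, 33}

{11, 22, 33}


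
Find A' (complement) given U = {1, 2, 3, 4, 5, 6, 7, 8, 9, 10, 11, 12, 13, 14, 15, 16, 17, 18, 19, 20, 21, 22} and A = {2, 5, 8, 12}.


Aᶜ = U \ A = elements in U but not in A
U = {1, 2, 3, 4, 5, 6, 7, 8, 9, 10, 11, 12, 13, 14, 15, 16, 17, 18, 19, 20, 21, 22}
A = {2, 5, 8, 12}
Aᶜ = {1, 3, 4, 6, 7, 9, 10, 11, 13, 14, 15, 16, 17, 18, 19, 20, 21, 22}

Aᶜ = {1, 3, 4, 6, 7, 9, 10, 11, 13, 14, 15, 16, 17, 18, 19, 20, 21, 22}


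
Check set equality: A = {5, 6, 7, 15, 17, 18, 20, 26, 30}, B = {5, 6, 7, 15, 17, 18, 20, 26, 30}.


Two sets are equal iff they have exactly the same elements.
A = {5, 6, 7, 15, 17, 18, 20, 26, 30}
B = {5, 6, 7, 15, 17, 18, 20, 26, 30}
Same elements → A = B

Yes, A = B


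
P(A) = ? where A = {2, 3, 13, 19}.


|A| = 4, so |P(A)| = 2^4 = 16
Enumerate subsets by cardinality (0 to 4):
∅, {2}, {3}, {13}, {19}, {2, 3}, {2, 13}, {2, 19}, {3, 13}, {3, 19}, {13, 19}, {2, 3, 13}, {2, 3, 19}, {2, 13, 19}, {3, 13, 19}, {2, 3, 13, 19}

P(A) has 16 subsets: ∅, {2}, {3}, {13}, {19}, {2, 3}, {2, 13}, {2, 19}, {3, 13}, {3, 19}, {13, 19}, {2, 3, 13}, {2, 3, 19}, {2, 13, 19}, {3, 13, 19}, {2, 3, 13, 19}


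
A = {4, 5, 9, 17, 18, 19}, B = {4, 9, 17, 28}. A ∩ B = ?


A ∩ B = elements in both A and B
A = {4, 5, 9, 17, 18, 19}
B = {4, 9, 17, 28}
A ∩ B = {4, 9, 17}

A ∩ B = {4, 9, 17}


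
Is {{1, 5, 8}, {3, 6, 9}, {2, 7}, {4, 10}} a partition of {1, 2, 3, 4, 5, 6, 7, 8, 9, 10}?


A partition requires: (1) non-empty parts, (2) pairwise disjoint, (3) union = U
Parts: {1, 5, 8}, {3, 6, 9}, {2, 7}, {4, 10}
Union of parts: {1, 2, 3, 4, 5, 6, 7, 8, 9, 10}
U = {1, 2, 3, 4, 5, 6, 7, 8, 9, 10}
All non-empty? True
Pairwise disjoint? True
Covers U? True

Yes, valid partition


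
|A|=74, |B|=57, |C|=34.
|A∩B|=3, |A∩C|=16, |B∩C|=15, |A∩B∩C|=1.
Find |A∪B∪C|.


|A∪B∪C| = |A|+|B|+|C| - |A∩B|-|A∩C|-|B∩C| + |A∩B∩C|
= 74+57+34 - 3-16-15 + 1
= 165 - 34 + 1
= 132

|A ∪ B ∪ C| = 132


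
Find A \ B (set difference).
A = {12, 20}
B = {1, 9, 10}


A \ B = elements in A but not in B
A = {12, 20}
B = {1, 9, 10}
Remove from A any elements in B
A \ B = {12, 20}

A \ B = {12, 20}


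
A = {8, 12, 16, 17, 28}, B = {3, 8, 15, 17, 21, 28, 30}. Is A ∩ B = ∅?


Disjoint means A ∩ B = ∅.
A ∩ B = {8, 17, 28}
A ∩ B ≠ ∅, so A and B are NOT disjoint.

No, A and B are not disjoint (A ∩ B = {8, 17, 28})


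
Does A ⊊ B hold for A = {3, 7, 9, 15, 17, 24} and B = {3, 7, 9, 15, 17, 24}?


A ⊂ B requires: A ⊆ B AND A ≠ B.
A ⊆ B? Yes
A = B? Yes
A = B, so A is not a PROPER subset.

No, A is not a proper subset of B


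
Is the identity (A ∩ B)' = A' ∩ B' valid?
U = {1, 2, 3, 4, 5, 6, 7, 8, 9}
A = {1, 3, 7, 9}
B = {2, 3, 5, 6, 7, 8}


LHS: A ∩ B = {3, 7}
(A ∩ B)' = U \ (A ∩ B) = {1, 2, 4, 5, 6, 8, 9}
A' = {2, 4, 5, 6, 8}, B' = {1, 4, 9}
Claimed RHS: A' ∩ B' = {4}
Identity is INVALID: LHS = {1, 2, 4, 5, 6, 8, 9} but the RHS claimed here equals {4}. The correct form is (A ∩ B)' = A' ∪ B'.

Identity is invalid: (A ∩ B)' = {1, 2, 4, 5, 6, 8, 9} but A' ∩ B' = {4}. The correct De Morgan law is (A ∩ B)' = A' ∪ B'.


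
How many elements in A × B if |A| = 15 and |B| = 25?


|A × B| = |A| × |B|
= 15 × 25
= 375

|A × B| = 375


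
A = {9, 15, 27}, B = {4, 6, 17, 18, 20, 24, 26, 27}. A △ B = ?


A △ B = (A \ B) ∪ (B \ A) = elements in exactly one of A or B
A \ B = {9, 15}
B \ A = {4, 6, 17, 18, 20, 24, 26}
A △ B = {4, 6, 9, 15, 17, 18, 20, 24, 26}

A △ B = {4, 6, 9, 15, 17, 18, 20, 24, 26}


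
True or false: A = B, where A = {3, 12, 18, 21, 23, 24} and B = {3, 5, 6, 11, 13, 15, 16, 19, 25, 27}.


Two sets are equal iff they have exactly the same elements.
A = {3, 12, 18, 21, 23, 24}
B = {3, 5, 6, 11, 13, 15, 16, 19, 25, 27}
Differences: {5, 6, 11, 12, 13, 15, 16, 18, 19, 21, 23, 24, 25, 27}
A ≠ B

No, A ≠ B


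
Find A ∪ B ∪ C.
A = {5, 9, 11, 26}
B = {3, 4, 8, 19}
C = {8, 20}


A ∪ B = {3, 4, 5, 8, 9, 11, 19, 26}
(A ∪ B) ∪ C = {3, 4, 5, 8, 9, 11, 19, 20, 26}

A ∪ B ∪ C = {3, 4, 5, 8, 9, 11, 19, 20, 26}


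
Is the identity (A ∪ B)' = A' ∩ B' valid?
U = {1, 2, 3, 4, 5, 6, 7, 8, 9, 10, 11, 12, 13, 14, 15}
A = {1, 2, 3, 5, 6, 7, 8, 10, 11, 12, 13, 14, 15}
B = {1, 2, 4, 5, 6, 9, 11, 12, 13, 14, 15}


LHS: A ∪ B = {1, 2, 3, 4, 5, 6, 7, 8, 9, 10, 11, 12, 13, 14, 15}
(A ∪ B)' = U \ (A ∪ B) = ∅
A' = {4, 9}, B' = {3, 7, 8, 10}
Claimed RHS: A' ∩ B' = ∅
Identity is VALID: LHS = RHS = ∅ ✓

Identity is valid. (A ∪ B)' = A' ∩ B' = ∅


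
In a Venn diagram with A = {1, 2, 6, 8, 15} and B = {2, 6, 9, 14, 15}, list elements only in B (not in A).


A = {1, 2, 6, 8, 15}
B = {2, 6, 9, 14, 15}
Region: only in B (not in A)
Elements: {9, 14}

Elements only in B (not in A): {9, 14}


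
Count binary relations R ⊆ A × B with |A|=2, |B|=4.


A relation from A to B is any subset of A × B.
|A × B| = 2 × 4 = 8
# relations = 2^|A × B| = 2^8 = 256

Number of relations = 256


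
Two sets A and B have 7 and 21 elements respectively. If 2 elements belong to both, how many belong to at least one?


|A ∪ B| = |A| + |B| - |A ∩ B|
= 7 + 21 - 2
= 26

|A ∪ B| = 26


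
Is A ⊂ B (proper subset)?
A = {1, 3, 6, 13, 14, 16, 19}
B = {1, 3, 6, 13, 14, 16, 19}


A ⊂ B requires: A ⊆ B AND A ≠ B.
A ⊆ B? Yes
A = B? Yes
A = B, so A is not a PROPER subset.

No, A is not a proper subset of B


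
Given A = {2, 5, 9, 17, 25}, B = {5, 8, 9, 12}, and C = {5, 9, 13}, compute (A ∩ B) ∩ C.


A ∩ B = {5, 9}
(A ∩ B) ∩ C = {5, 9}

A ∩ B ∩ C = {5, 9}


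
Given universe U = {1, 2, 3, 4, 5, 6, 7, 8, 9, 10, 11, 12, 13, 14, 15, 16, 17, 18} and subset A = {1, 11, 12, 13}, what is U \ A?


Aᶜ = U \ A = elements in U but not in A
U = {1, 2, 3, 4, 5, 6, 7, 8, 9, 10, 11, 12, 13, 14, 15, 16, 17, 18}
A = {1, 11, 12, 13}
Aᶜ = {2, 3, 4, 5, 6, 7, 8, 9, 10, 14, 15, 16, 17, 18}

Aᶜ = {2, 3, 4, 5, 6, 7, 8, 9, 10, 14, 15, 16, 17, 18}


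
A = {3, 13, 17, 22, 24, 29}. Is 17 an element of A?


A = {3, 13, 17, 22, 24, 29}
Checking if 17 is in A
17 is in A → True

17 ∈ A


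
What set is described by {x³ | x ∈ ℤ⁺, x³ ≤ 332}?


Checking each candidate:
Condition: positive perfect cubes ≤ 332
Result = {1, 8, 27, 64, 125, 216}

{1, 8, 27, 64, 125, 216}


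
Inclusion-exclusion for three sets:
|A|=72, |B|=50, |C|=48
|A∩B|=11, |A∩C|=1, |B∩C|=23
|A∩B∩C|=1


|A∪B∪C| = |A|+|B|+|C| - |A∩B|-|A∩C|-|B∩C| + |A∩B∩C|
= 72+50+48 - 11-1-23 + 1
= 170 - 35 + 1
= 136

|A ∪ B ∪ C| = 136


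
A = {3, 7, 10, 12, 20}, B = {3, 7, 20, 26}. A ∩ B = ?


A ∩ B = elements in both A and B
A = {3, 7, 10, 12, 20}
B = {3, 7, 20, 26}
A ∩ B = {3, 7, 20}

A ∩ B = {3, 7, 20}


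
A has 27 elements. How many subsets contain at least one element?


Total subsets = 2^n = 2^27 = 134217728
Non-empty subsets exclude the empty set: 2^n - 1
= 134217728 - 1
= 134217727

Number of non-empty subsets = 134217727


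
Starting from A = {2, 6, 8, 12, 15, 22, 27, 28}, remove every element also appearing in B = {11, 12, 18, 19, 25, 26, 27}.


A \ B = elements in A but not in B
A = {2, 6, 8, 12, 15, 22, 27, 28}
B = {11, 12, 18, 19, 25, 26, 27}
Remove from A any elements in B
A \ B = {2, 6, 8, 15, 22, 28}

A \ B = {2, 6, 8, 15, 22, 28}


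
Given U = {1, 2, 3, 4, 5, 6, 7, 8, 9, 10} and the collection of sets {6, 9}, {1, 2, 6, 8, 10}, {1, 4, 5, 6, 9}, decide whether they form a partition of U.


A partition requires: (1) non-empty parts, (2) pairwise disjoint, (3) union = U
Parts: {6, 9}, {1, 2, 6, 8, 10}, {1, 4, 5, 6, 9}
Union of parts: {1, 2, 4, 5, 6, 8, 9, 10}
U = {1, 2, 3, 4, 5, 6, 7, 8, 9, 10}
All non-empty? True
Pairwise disjoint? False
Covers U? False

No, not a valid partition


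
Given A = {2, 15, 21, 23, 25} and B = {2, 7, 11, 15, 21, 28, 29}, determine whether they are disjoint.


Disjoint means A ∩ B = ∅.
A ∩ B = {2, 15, 21}
A ∩ B ≠ ∅, so A and B are NOT disjoint.

No, A and B are not disjoint (A ∩ B = {2, 15, 21})


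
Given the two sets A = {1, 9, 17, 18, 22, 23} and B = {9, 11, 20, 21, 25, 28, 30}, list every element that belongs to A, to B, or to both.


A ∪ B = all elements in A or B (or both)
A = {1, 9, 17, 18, 22, 23}
B = {9, 11, 20, 21, 25, 28, 30}
A ∪ B = {1, 9, 11, 17, 18, 20, 21, 22, 23, 25, 28, 30}

A ∪ B = {1, 9, 11, 17, 18, 20, 21, 22, 23, 25, 28, 30}


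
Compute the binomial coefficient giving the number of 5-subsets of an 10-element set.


C(n,k) = n! / (k!(n-k)!)
C(10,5) = 10! / (5!5!)
= 252

C(10,5) = 252


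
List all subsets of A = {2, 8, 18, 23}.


|A| = 4, so |P(A)| = 2^4 = 16
Enumerate subsets by cardinality (0 to 4):
∅, {2}, {8}, {18}, {23}, {2, 8}, {2, 18}, {2, 23}, {8, 18}, {8, 23}, {18, 23}, {2, 8, 18}, {2, 8, 23}, {2, 18, 23}, {8, 18, 23}, {2, 8, 18, 23}

P(A) has 16 subsets: ∅, {2}, {8}, {18}, {23}, {2, 8}, {2, 18}, {2, 23}, {8, 18}, {8, 23}, {18, 23}, {2, 8, 18}, {2, 8, 23}, {2, 18, 23}, {8, 18, 23}, {2, 8, 18, 23}


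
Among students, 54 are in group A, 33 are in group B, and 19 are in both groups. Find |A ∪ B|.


|A ∪ B| = |A| + |B| - |A ∩ B|
= 54 + 33 - 19
= 68

|A ∪ B| = 68


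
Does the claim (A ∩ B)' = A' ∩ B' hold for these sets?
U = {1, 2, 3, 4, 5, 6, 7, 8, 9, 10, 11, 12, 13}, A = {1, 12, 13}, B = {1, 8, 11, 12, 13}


LHS: A ∩ B = {1, 12, 13}
(A ∩ B)' = U \ (A ∩ B) = {2, 3, 4, 5, 6, 7, 8, 9, 10, 11}
A' = {2, 3, 4, 5, 6, 7, 8, 9, 10, 11}, B' = {2, 3, 4, 5, 6, 7, 9, 10}
Claimed RHS: A' ∩ B' = {2, 3, 4, 5, 6, 7, 9, 10}
Identity is INVALID: LHS = {2, 3, 4, 5, 6, 7, 8, 9, 10, 11} but the RHS claimed here equals {2, 3, 4, 5, 6, 7, 9, 10}. The correct form is (A ∩ B)' = A' ∪ B'.

Identity is invalid: (A ∩ B)' = {2, 3, 4, 5, 6, 7, 8, 9, 10, 11} but A' ∩ B' = {2, 3, 4, 5, 6, 7, 9, 10}. The correct De Morgan law is (A ∩ B)' = A' ∪ B'.


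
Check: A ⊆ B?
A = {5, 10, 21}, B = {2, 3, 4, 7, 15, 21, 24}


A ⊆ B means every element of A is in B.
Elements in A not in B: {5, 10}
So A ⊄ B.

No, A ⊄ B


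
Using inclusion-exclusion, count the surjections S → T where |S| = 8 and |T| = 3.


n = |S| = 8, k = |T| = 3. Surjections via inclusion-exclusion:
S(n,k) = Σ(-1)^i × C(k,i) × (k-i)^n, i=0 to k
i=0: (-1)^0×C(3,0)×3^8 = 6561
i=1: (-1)^1×C(3,1)×2^8 = -768
i=2: (-1)^2×C(3,2)×1^8 = 3
i=3: (-1)^3×C(3,3)×0^8 = 0
Total = 5796

Number of surjections = 5796


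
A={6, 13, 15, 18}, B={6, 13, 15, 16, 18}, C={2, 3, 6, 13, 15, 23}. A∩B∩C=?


A ∩ B = {6, 13, 15, 18}
(A ∩ B) ∩ C = {6, 13, 15}

A ∩ B ∩ C = {6, 13, 15}


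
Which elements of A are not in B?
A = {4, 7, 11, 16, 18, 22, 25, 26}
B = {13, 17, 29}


A \ B = elements in A but not in B
A = {4, 7, 11, 16, 18, 22, 25, 26}
B = {13, 17, 29}
Remove from A any elements in B
A \ B = {4, 7, 11, 16, 18, 22, 25, 26}

A \ B = {4, 7, 11, 16, 18, 22, 25, 26}


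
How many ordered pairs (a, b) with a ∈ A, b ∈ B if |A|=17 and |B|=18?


|A × B| = |A| × |B|
= 17 × 18
= 306

|A × B| = 306


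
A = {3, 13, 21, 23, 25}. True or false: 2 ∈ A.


A = {3, 13, 21, 23, 25}
Checking if 2 is in A
2 is not in A → False

2 ∉ A


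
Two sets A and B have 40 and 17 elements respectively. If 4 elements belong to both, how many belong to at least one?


|A ∪ B| = |A| + |B| - |A ∩ B|
= 40 + 17 - 4
= 53

|A ∪ B| = 53


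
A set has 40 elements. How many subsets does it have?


Number of subsets = 2^n
= 2^40
= 1099511627776

|P(A)| = 1099511627776


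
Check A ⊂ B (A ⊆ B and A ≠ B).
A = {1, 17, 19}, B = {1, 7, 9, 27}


A ⊂ B requires: A ⊆ B AND A ≠ B.
A ⊆ B? No
A ⊄ B, so A is not a proper subset.

No, A is not a proper subset of B


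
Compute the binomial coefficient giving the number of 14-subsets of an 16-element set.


C(n,k) = n! / (k!(n-k)!)
C(16,14) = 16! / (14!2!)
= 120

C(16,14) = 120


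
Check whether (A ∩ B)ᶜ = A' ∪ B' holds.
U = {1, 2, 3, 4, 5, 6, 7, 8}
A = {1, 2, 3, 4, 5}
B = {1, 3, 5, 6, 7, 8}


LHS: A ∩ B = {1, 3, 5}
(A ∩ B)' = U \ (A ∩ B) = {2, 4, 6, 7, 8}
A' = {6, 7, 8}, B' = {2, 4}
Claimed RHS: A' ∪ B' = {2, 4, 6, 7, 8}
Identity is VALID: LHS = RHS = {2, 4, 6, 7, 8} ✓

Identity is valid. (A ∩ B)' = A' ∪ B' = {2, 4, 6, 7, 8}


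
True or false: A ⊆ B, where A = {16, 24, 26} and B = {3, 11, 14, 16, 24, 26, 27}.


A ⊆ B means every element of A is in B.
All elements of A are in B.
So A ⊆ B.

Yes, A ⊆ B


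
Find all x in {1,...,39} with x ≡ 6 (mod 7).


Checking each candidate:
Condition: x in {1,...,39} with x ≡ 6 (mod 7)
Result = {6, 13, 20, 27, 34}

{6, 13, 20, 27, 34}


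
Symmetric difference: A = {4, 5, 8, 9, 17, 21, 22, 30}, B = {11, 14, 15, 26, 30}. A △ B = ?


A △ B = (A \ B) ∪ (B \ A) = elements in exactly one of A or B
A \ B = {4, 5, 8, 9, 17, 21, 22}
B \ A = {11, 14, 15, 26}
A △ B = {4, 5, 8, 9, 11, 14, 15, 17, 21, 22, 26}

A △ B = {4, 5, 8, 9, 11, 14, 15, 17, 21, 22, 26}


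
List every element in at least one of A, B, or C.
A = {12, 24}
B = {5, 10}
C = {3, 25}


A ∪ B = {5, 10, 12, 24}
(A ∪ B) ∪ C = {3, 5, 10, 12, 24, 25}

A ∪ B ∪ C = {3, 5, 10, 12, 24, 25}


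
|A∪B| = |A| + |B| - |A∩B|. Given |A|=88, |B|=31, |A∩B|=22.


|A ∪ B| = |A| + |B| - |A ∩ B|
= 88 + 31 - 22
= 97

|A ∪ B| = 97


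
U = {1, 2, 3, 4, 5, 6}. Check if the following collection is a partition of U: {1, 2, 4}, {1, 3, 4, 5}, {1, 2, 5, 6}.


A partition requires: (1) non-empty parts, (2) pairwise disjoint, (3) union = U
Parts: {1, 2, 4}, {1, 3, 4, 5}, {1, 2, 5, 6}
Union of parts: {1, 2, 3, 4, 5, 6}
U = {1, 2, 3, 4, 5, 6}
All non-empty? True
Pairwise disjoint? False
Covers U? True

No, not a valid partition


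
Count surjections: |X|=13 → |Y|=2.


n = |X| = 13, k = |Y| = 2. Surjections via inclusion-exclusion:
S(n,k) = Σ(-1)^i × C(k,i) × (k-i)^n, i=0 to k
i=0: (-1)^0×C(2,0)×2^13 = 8192
i=1: (-1)^1×C(2,1)×1^13 = -2
i=2: (-1)^2×C(2,2)×0^13 = 0
Total = 8190

Number of surjections = 8190


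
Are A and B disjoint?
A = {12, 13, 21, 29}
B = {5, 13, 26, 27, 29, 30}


Disjoint means A ∩ B = ∅.
A ∩ B = {13, 29}
A ∩ B ≠ ∅, so A and B are NOT disjoint.

No, A and B are not disjoint (A ∩ B = {13, 29})


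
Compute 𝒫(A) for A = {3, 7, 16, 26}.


|A| = 4, so |P(A)| = 2^4 = 16
Enumerate subsets by cardinality (0 to 4):
∅, {3}, {7}, {16}, {26}, {3, 7}, {3, 16}, {3, 26}, {7, 16}, {7, 26}, {16, 26}, {3, 7, 16}, {3, 7, 26}, {3, 16, 26}, {7, 16, 26}, {3, 7, 16, 26}

P(A) has 16 subsets: ∅, {3}, {7}, {16}, {26}, {3, 7}, {3, 16}, {3, 26}, {7, 16}, {7, 26}, {16, 26}, {3, 7, 16}, {3, 7, 26}, {3, 16, 26}, {7, 16, 26}, {3, 7, 16, 26}


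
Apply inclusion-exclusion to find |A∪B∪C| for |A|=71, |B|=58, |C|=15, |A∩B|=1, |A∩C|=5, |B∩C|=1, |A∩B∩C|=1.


|A∪B∪C| = |A|+|B|+|C| - |A∩B|-|A∩C|-|B∩C| + |A∩B∩C|
= 71+58+15 - 1-5-1 + 1
= 144 - 7 + 1
= 138

|A ∪ B ∪ C| = 138


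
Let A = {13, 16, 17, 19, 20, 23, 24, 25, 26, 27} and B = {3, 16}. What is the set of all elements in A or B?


A ∪ B = all elements in A or B (or both)
A = {13, 16, 17, 19, 20, 23, 24, 25, 26, 27}
B = {3, 16}
A ∪ B = {3, 13, 16, 17, 19, 20, 23, 24, 25, 26, 27}

A ∪ B = {3, 13, 16, 17, 19, 20, 23, 24, 25, 26, 27}


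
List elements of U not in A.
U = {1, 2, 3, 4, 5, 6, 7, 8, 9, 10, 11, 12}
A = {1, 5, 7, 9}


Aᶜ = U \ A = elements in U but not in A
U = {1, 2, 3, 4, 5, 6, 7, 8, 9, 10, 11, 12}
A = {1, 5, 7, 9}
Aᶜ = {2, 3, 4, 6, 8, 10, 11, 12}

Aᶜ = {2, 3, 4, 6, 8, 10, 11, 12}


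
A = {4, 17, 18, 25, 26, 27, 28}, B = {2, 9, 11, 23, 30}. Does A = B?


Two sets are equal iff they have exactly the same elements.
A = {4, 17, 18, 25, 26, 27, 28}
B = {2, 9, 11, 23, 30}
Differences: {2, 4, 9, 11, 17, 18, 23, 25, 26, 27, 28, 30}
A ≠ B

No, A ≠ B


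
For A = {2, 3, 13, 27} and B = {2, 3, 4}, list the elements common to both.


A ∩ B = elements in both A and B
A = {2, 3, 13, 27}
B = {2, 3, 4}
A ∩ B = {2, 3}

A ∩ B = {2, 3}


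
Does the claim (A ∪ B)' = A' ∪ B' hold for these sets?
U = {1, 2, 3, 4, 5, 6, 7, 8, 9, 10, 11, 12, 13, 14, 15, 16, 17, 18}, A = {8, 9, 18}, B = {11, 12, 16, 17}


LHS: A ∪ B = {8, 9, 11, 12, 16, 17, 18}
(A ∪ B)' = U \ (A ∪ B) = {1, 2, 3, 4, 5, 6, 7, 10, 13, 14, 15}
A' = {1, 2, 3, 4, 5, 6, 7, 10, 11, 12, 13, 14, 15, 16, 17}, B' = {1, 2, 3, 4, 5, 6, 7, 8, 9, 10, 13, 14, 15, 18}
Claimed RHS: A' ∪ B' = {1, 2, 3, 4, 5, 6, 7, 8, 9, 10, 11, 12, 13, 14, 15, 16, 17, 18}
Identity is INVALID: LHS = {1, 2, 3, 4, 5, 6, 7, 10, 13, 14, 15} but the RHS claimed here equals {1, 2, 3, 4, 5, 6, 7, 8, 9, 10, 11, 12, 13, 14, 15, 16, 17, 18}. The correct form is (A ∪ B)' = A' ∩ B'.

Identity is invalid: (A ∪ B)' = {1, 2, 3, 4, 5, 6, 7, 10, 13, 14, 15} but A' ∪ B' = {1, 2, 3, 4, 5, 6, 7, 8, 9, 10, 11, 12, 13, 14, 15, 16, 17, 18}. The correct De Morgan law is (A ∪ B)' = A' ∩ B'.


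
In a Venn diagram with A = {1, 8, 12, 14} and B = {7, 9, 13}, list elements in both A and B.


A = {1, 8, 12, 14}
B = {7, 9, 13}
Region: in both A and B
Elements: ∅

Elements in both A and B: ∅


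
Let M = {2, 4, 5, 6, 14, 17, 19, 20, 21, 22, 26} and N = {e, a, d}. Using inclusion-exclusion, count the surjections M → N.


n = |M| = 11, k = |N| = 3. Surjections via inclusion-exclusion:
S(n,k) = Σ(-1)^i × C(k,i) × (k-i)^n, i=0 to k
i=0: (-1)^0×C(3,0)×3^11 = 177147
i=1: (-1)^1×C(3,1)×2^11 = -6144
i=2: (-1)^2×C(3,2)×1^11 = 3
i=3: (-1)^3×C(3,3)×0^11 = 0
Total = 171006

Number of surjections = 171006


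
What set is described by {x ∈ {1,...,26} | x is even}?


Checking each candidate:
Condition: even numbers in {1,...,26}
Result = {2, 4, 6, 8, 10, 12, 14, 16, 18, 20, 22, 24, 26}

{2, 4, 6, 8, 10, 12, 14, 16, 18, 20, 22, 24, 26}
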